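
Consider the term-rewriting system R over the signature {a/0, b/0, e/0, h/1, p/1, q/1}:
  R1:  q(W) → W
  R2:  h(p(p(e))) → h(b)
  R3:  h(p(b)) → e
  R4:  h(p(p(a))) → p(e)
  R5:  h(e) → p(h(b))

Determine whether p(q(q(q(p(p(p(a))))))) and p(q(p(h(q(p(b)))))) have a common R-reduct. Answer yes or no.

no — NF(t₁) = p(p(p(p(a)))), NF(t₂) = p(p(e))

Reduce t₁ = p(q(q(q(p(p(p(a))))))):
1. p(q(q(q(p(p(p(a)))))))  →  p(q(q(p(p(p(a))))))   [R1 at 1]
2. p(q(q(p(p(p(a))))))  →  p(q(p(p(p(a)))))   [R1 at 1]
3. p(q(p(p(p(a)))))  →  p(p(p(p(a))))   [R1 at 1]

Reduce t₂ = p(q(p(h(q(p(b)))))):
1. p(q(p(h(q(p(b))))))  →  p(p(h(q(p(b)))))   [R1 at 1]
2. p(p(h(q(p(b)))))  →  p(p(h(p(b))))   [R1 at 1.1.1]
3. p(p(h(p(b))))  →  p(p(e))   [R3 at 1.1]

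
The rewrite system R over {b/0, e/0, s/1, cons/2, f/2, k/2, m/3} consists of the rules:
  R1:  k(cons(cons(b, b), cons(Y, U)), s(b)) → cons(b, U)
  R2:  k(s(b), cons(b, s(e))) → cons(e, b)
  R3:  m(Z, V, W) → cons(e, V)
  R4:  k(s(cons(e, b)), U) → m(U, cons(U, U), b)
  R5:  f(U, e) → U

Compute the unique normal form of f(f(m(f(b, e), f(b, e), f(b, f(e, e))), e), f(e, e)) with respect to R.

1. f(f(m(f(b, e), f(b, e), f(b, f(e, e))), e), f(e, e))  →  f(m(f(b, e), f(b, e), f(b, f(e, e))), f(e, e))   [R5 at 1]
2. f(m(f(b, e), f(b, e), f(b, f(e, e))), f(e, e))  →  f(cons(e, f(b, e)), f(e, e))   [R3 at 1]
3. f(cons(e, f(b, e)), f(e, e))  →  f(cons(e, b), f(e, e))   [R5 at 1.2]
4. f(cons(e, b), f(e, e))  →  f(cons(e, b), e)   [R5 at 2]
5. f(cons(e, b), e)  →  cons(e, b)   [R5 at ε]

cons(e, b)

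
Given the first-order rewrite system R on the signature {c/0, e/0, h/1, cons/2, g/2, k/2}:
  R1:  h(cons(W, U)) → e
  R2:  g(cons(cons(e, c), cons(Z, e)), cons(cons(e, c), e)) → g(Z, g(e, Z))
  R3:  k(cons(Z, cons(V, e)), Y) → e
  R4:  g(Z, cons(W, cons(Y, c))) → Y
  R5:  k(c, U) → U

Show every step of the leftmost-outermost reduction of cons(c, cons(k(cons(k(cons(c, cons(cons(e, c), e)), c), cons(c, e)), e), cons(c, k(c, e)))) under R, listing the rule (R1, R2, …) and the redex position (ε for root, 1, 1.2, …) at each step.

1. cons(c, cons(k(cons(k(cons(c, cons(cons(e, c), e)), c), cons(c, e)), e), cons(c, k(c, e))))  →  cons(c, cons(e, cons(c, k(c, e))))   [R3 at 2.1]
2. cons(c, cons(e, cons(c, k(c, e))))  →  cons(c, cons(e, cons(c, e)))   [R5 at 2.2.2]

cons(c, cons(e, cons(c, e)))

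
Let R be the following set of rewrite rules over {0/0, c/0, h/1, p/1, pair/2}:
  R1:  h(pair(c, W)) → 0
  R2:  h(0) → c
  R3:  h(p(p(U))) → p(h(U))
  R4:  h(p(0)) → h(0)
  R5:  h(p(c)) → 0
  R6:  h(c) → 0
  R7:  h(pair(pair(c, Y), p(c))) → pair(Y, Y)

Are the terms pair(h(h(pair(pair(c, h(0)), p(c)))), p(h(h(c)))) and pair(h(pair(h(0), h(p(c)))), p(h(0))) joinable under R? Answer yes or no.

yes — NF(t₁) = pair(0, p(c)), NF(t₂) = pair(0, p(c))

Reduce t₁ = pair(h(h(pair(pair(c, h(0)), p(c)))), p(h(h(c)))):
1. pair(h(h(pair(pair(c, h(0)), p(c)))), p(h(h(c))))  →  pair(h(pair(h(0), h(0))), p(h(h(c))))   [R7 at 1.1]
2. pair(h(pair(h(0), h(0))), p(h(h(c))))  →  pair(h(pair(c, h(0))), p(h(h(c))))   [R2 at 1.1.1]
3. pair(h(pair(c, h(0))), p(h(h(c))))  →  pair(0, p(h(h(c))))   [R1 at 1]
4. pair(0, p(h(h(c))))  →  pair(0, p(h(0)))   [R6 at 2.1.1]
5. pair(0, p(h(0)))  →  pair(0, p(c))   [R2 at 2.1]

Reduce t₂ = pair(h(pair(h(0), h(p(c)))), p(h(0))):
1. pair(h(pair(h(0), h(p(c)))), p(h(0)))  →  pair(h(pair(c, h(p(c)))), p(h(0)))   [R2 at 1.1.1]
2. pair(h(pair(c, h(p(c)))), p(h(0)))  →  pair(0, p(h(0)))   [R1 at 1]
3. pair(0, p(h(0)))  →  pair(0, p(c))   [R2 at 2.1]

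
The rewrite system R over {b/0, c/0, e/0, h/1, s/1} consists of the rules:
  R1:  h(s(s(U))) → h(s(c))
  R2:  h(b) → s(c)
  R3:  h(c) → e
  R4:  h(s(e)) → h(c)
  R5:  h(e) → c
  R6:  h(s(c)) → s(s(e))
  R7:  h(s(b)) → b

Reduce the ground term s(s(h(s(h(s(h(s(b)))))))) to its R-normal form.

s(s(b))

1. s(s(h(s(h(s(h(s(b))))))))  →  s(s(h(s(h(s(b))))))   [R7 at 1.1.1.1.1.1]
2. s(s(h(s(h(s(b))))))  →  s(s(h(s(b))))   [R7 at 1.1.1.1]
3. s(s(h(s(b))))  →  s(s(b))   [R7 at 1.1]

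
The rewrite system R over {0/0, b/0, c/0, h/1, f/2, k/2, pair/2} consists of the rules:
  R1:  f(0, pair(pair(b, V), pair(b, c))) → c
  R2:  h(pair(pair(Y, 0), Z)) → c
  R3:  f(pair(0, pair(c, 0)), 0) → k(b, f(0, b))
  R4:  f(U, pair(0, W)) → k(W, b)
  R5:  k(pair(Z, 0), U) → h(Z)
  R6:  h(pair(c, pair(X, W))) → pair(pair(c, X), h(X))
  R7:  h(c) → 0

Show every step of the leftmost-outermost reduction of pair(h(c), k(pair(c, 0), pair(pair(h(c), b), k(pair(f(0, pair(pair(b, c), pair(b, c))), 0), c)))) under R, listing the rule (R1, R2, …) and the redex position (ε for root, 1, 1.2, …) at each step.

pair(0, 0)

1. pair(h(c), k(pair(c, 0), pair(pair(h(c), b), k(pair(f(0, pair(pair(b, c), pair(b, c))), 0), c))))  →  pair(0, k(pair(c, 0), pair(pair(h(c), b), k(pair(f(0, pair(pair(b, c), pair(b, c))), 0), c))))   [R7 at 1]
2. pair(0, k(pair(c, 0), pair(pair(h(c), b), k(pair(f(0, pair(pair(b, c), pair(b, c))), 0), c))))  →  pair(0, h(c))   [R5 at 2]
3. pair(0, h(c))  →  pair(0, 0)   [R7 at 2]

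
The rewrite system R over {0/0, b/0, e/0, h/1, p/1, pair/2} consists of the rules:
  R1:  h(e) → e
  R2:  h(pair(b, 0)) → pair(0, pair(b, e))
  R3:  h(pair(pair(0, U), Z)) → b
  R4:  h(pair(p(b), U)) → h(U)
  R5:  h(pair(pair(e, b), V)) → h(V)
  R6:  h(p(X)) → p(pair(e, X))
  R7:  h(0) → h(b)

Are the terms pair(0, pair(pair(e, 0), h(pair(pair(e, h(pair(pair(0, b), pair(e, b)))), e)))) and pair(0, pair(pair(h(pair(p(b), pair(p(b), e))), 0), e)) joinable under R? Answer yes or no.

Reduce t₁ = pair(0, pair(pair(e, 0), h(pair(pair(e, h(pair(pair(0, b), pair(e, b)))), e)))):
1. pair(0, pair(pair(e, 0), h(pair(pair(e, h(pair(pair(0, b), pair(e, b)))), e))))  →  pair(0, pair(pair(e, 0), h(pair(pair(e, b), e))))   [R3 at 2.2.1.1.2]
2. pair(0, pair(pair(e, 0), h(pair(pair(e, b), e))))  →  pair(0, pair(pair(e, 0), h(e)))   [R5 at 2.2]
3. pair(0, pair(pair(e, 0), h(e)))  →  pair(0, pair(pair(e, 0), e))   [R1 at 2.2]

Reduce t₂ = pair(0, pair(pair(h(pair(p(b), pair(p(b), e))), 0), e)):
1. pair(0, pair(pair(h(pair(p(b), pair(p(b), e))), 0), e))  →  pair(0, pair(pair(h(pair(p(b), e)), 0), e))   [R4 at 2.1.1]
2. pair(0, pair(pair(h(pair(p(b), e)), 0), e))  →  pair(0, pair(pair(h(e), 0), e))   [R4 at 2.1.1]
3. pair(0, pair(pair(h(e), 0), e))  →  pair(0, pair(pair(e, 0), e))   [R1 at 2.1.1]

yes — NF(t₁) = pair(0, pair(pair(e, 0), e)), NF(t₂) = pair(0, pair(pair(e, 0), e))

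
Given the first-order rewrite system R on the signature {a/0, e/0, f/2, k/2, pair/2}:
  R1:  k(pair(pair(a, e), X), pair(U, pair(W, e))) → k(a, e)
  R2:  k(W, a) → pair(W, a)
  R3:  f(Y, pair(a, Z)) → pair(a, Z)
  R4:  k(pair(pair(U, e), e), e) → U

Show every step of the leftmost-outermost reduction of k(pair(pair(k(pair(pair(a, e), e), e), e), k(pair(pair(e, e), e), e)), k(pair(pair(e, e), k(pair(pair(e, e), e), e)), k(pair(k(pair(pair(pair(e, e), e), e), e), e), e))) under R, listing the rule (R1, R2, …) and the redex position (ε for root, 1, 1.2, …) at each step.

1. k(pair(pair(k(pair(pair(a, e), e), e), e), k(pair(pair(e, e), e), e)), k(pair(pair(e, e), k(pair(pair(e, e), e), e)), k(pair(k(pair(pair(pair(e, e), e), e), e), e), e)))  →  k(pair(pair(a, e), k(pair(pair(e, e), e), e)), k(pair(pair(e, e), k(pair(pair(e, e), e), e)), k(pair(k(pair(pair(pair(e, e), e), e), e), e), e)))   [R4 at 1.1.1]
2. k(pair(pair(a, e), k(pair(pair(e, e), e), e)), k(pair(pair(e, e), k(pair(pair(e, e), e), e)), k(pair(k(pair(pair(pair(e, e), e), e), e), e), e)))  →  k(pair(pair(a, e), e), k(pair(pair(e, e), k(pair(pair(e, e), e), e)), k(pair(k(pair(pair(pair(e, e), e), e), e), e), e)))   [R4 at 1.2]
3. k(pair(pair(a, e), e), k(pair(pair(e, e), k(pair(pair(e, e), e), e)), k(pair(k(pair(pair(pair(e, e), e), e), e), e), e)))  →  k(pair(pair(a, e), e), k(pair(pair(e, e), e), k(pair(k(pair(pair(pair(e, e), e), e), e), e), e)))   [R4 at 2.1.2]
4. k(pair(pair(a, e), e), k(pair(pair(e, e), e), k(pair(k(pair(pair(pair(e, e), e), e), e), e), e)))  →  k(pair(pair(a, e), e), k(pair(pair(e, e), e), k(pair(pair(e, e), e), e)))   [R4 at 2.2.1.1]
5. k(pair(pair(a, e), e), k(pair(pair(e, e), e), k(pair(pair(e, e), e), e)))  →  k(pair(pair(a, e), e), k(pair(pair(e, e), e), e))   [R4 at 2.2]
6. k(pair(pair(a, e), e), k(pair(pair(e, e), e), e))  →  k(pair(pair(a, e), e), e)   [R4 at 2]
7. k(pair(pair(a, e), e), e)  →  a   [R4 at ε]

a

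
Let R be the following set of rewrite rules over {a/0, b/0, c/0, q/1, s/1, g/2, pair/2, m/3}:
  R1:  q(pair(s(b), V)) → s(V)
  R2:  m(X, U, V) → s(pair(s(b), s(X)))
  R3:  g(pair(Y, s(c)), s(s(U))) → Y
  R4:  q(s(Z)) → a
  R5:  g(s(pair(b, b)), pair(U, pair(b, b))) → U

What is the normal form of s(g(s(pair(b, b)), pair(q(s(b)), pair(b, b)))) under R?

1. s(g(s(pair(b, b)), pair(q(s(b)), pair(b, b))))  →  s(q(s(b)))   [R5 at 1]
2. s(q(s(b)))  →  s(a)   [R4 at 1]

s(a)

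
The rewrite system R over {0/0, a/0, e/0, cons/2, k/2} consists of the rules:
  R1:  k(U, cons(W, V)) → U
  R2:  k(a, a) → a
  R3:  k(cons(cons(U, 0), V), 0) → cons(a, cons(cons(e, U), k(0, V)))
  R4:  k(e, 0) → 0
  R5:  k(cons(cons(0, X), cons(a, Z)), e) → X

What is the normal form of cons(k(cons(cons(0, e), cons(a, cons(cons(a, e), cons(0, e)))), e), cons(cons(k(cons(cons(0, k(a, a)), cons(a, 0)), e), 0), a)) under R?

1. cons(k(cons(cons(0, e), cons(a, cons(cons(a, e), cons(0, e)))), e), cons(cons(k(cons(cons(0, k(a, a)), cons(a, 0)), e), 0), a))  →  cons(e, cons(cons(k(cons(cons(0, k(a, a)), cons(a, 0)), e), 0), a))   [R5 at 1]
2. cons(e, cons(cons(k(cons(cons(0, k(a, a)), cons(a, 0)), e), 0), a))  →  cons(e, cons(cons(k(a, a), 0), a))   [R5 at 2.1.1]
3. cons(e, cons(cons(k(a, a), 0), a))  →  cons(e, cons(cons(a, 0), a))   [R2 at 2.1.1]

cons(e, cons(cons(a, 0), a))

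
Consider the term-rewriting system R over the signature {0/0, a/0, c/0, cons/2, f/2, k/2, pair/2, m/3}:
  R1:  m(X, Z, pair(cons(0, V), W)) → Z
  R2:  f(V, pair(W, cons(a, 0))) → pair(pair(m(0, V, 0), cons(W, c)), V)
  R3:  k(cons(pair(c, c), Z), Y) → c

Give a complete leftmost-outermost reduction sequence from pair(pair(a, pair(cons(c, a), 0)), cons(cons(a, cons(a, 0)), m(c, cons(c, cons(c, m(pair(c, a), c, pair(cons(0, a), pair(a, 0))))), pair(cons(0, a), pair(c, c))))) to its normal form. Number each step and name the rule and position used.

1. pair(pair(a, pair(cons(c, a), 0)), cons(cons(a, cons(a, 0)), m(c, cons(c, cons(c, m(pair(c, a), c, pair(cons(0, a), pair(a, 0))))), pair(cons(0, a), pair(c, c)))))  →  pair(pair(a, pair(cons(c, a), 0)), cons(cons(a, cons(a, 0)), cons(c, cons(c, m(pair(c, a), c, pair(cons(0, a), pair(a, 0)))))))   [R1 at 2.2]
2. pair(pair(a, pair(cons(c, a), 0)), cons(cons(a, cons(a, 0)), cons(c, cons(c, m(pair(c, a), c, pair(cons(0, a), pair(a, 0)))))))  →  pair(pair(a, pair(cons(c, a), 0)), cons(cons(a, cons(a, 0)), cons(c, cons(c, c))))   [R1 at 2.2.2.2]

pair(pair(a, pair(cons(c, a), 0)), cons(cons(a, cons(a, 0)), cons(c, cons(c, c))))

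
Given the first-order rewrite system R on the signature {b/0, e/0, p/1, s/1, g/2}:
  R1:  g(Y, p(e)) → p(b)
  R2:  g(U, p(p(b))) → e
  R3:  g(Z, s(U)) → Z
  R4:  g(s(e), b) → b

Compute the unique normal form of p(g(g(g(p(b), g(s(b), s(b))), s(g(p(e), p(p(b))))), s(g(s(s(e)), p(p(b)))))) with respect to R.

p(p(b))

1. p(g(g(g(p(b), g(s(b), s(b))), s(g(p(e), p(p(b))))), s(g(s(s(e)), p(p(b))))))  →  p(g(g(p(b), g(s(b), s(b))), s(g(p(e), p(p(b))))))   [R3 at 1]
2. p(g(g(p(b), g(s(b), s(b))), s(g(p(e), p(p(b))))))  →  p(g(p(b), g(s(b), s(b))))   [R3 at 1]
3. p(g(p(b), g(s(b), s(b))))  →  p(g(p(b), s(b)))   [R3 at 1.2]
4. p(g(p(b), s(b)))  →  p(p(b))   [R3 at 1]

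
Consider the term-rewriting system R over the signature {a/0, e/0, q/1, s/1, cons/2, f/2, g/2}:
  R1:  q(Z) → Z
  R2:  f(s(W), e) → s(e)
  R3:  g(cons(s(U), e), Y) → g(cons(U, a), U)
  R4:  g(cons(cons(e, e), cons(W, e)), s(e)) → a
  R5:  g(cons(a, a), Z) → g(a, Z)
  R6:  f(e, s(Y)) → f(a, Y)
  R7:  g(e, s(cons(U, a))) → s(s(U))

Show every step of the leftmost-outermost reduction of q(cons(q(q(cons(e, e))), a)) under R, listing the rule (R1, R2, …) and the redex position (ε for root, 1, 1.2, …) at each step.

1. q(cons(q(q(cons(e, e))), a))  →  cons(q(q(cons(e, e))), a)   [R1 at ε]
2. cons(q(q(cons(e, e))), a)  →  cons(q(cons(e, e)), a)   [R1 at 1]
3. cons(q(cons(e, e)), a)  →  cons(cons(e, e), a)   [R1 at 1]

cons(cons(e, e), a)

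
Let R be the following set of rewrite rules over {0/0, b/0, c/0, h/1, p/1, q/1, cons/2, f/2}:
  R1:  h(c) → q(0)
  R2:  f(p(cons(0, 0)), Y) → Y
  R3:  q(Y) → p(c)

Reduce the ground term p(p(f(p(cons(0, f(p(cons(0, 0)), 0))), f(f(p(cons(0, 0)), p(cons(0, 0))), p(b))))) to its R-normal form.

p(p(p(b)))

1. p(p(f(p(cons(0, f(p(cons(0, 0)), 0))), f(f(p(cons(0, 0)), p(cons(0, 0))), p(b)))))  →  p(p(f(p(cons(0, 0)), f(f(p(cons(0, 0)), p(cons(0, 0))), p(b)))))   [R2 at 1.1.1.1.2]
2. p(p(f(p(cons(0, 0)), f(f(p(cons(0, 0)), p(cons(0, 0))), p(b)))))  →  p(p(f(f(p(cons(0, 0)), p(cons(0, 0))), p(b))))   [R2 at 1.1]
3. p(p(f(f(p(cons(0, 0)), p(cons(0, 0))), p(b))))  →  p(p(f(p(cons(0, 0)), p(b))))   [R2 at 1.1.1]
4. p(p(f(p(cons(0, 0)), p(b))))  →  p(p(p(b)))   [R2 at 1.1]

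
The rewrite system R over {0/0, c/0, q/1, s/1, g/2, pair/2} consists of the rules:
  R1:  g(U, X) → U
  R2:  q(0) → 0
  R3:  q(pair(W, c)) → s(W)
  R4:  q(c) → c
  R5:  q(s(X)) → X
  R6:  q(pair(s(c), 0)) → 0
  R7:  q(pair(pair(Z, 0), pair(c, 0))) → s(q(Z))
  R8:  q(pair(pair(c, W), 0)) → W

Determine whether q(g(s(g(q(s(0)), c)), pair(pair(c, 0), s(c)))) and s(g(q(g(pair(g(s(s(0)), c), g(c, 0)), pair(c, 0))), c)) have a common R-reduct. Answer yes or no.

no — NF(t₁) = 0, NF(t₂) = s(s(s(s(0))))

Reduce t₁ = q(g(s(g(q(s(0)), c)), pair(pair(c, 0), s(c)))):
1. q(g(s(g(q(s(0)), c)), pair(pair(c, 0), s(c))))  →  q(s(g(q(s(0)), c)))   [R1 at 1]
2. q(s(g(q(s(0)), c)))  →  g(q(s(0)), c)   [R5 at ε]
3. g(q(s(0)), c)  →  q(s(0))   [R1 at ε]
4. q(s(0))  →  0   [R5 at ε]

Reduce t₂ = s(g(q(g(pair(g(s(s(0)), c), g(c, 0)), pair(c, 0))), c)):
1. s(g(q(g(pair(g(s(s(0)), c), g(c, 0)), pair(c, 0))), c))  →  s(q(g(pair(g(s(s(0)), c), g(c, 0)), pair(c, 0))))   [R1 at 1]
2. s(q(g(pair(g(s(s(0)), c), g(c, 0)), pair(c, 0))))  →  s(q(pair(g(s(s(0)), c), g(c, 0))))   [R1 at 1.1]
3. s(q(pair(g(s(s(0)), c), g(c, 0))))  →  s(q(pair(s(s(0)), g(c, 0))))   [R1 at 1.1.1]
4. s(q(pair(s(s(0)), g(c, 0))))  →  s(q(pair(s(s(0)), c)))   [R1 at 1.1.2]
5. s(q(pair(s(s(0)), c)))  →  s(s(s(s(0))))   [R3 at 1]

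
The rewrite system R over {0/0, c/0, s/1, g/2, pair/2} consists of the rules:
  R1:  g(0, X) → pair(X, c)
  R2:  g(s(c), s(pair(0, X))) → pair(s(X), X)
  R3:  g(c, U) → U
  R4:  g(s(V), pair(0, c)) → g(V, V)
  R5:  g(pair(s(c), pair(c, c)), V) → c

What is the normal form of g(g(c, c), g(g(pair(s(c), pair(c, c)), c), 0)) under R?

0

1. g(g(c, c), g(g(pair(s(c), pair(c, c)), c), 0))  →  g(c, g(g(pair(s(c), pair(c, c)), c), 0))   [R3 at 1]
2. g(c, g(g(pair(s(c), pair(c, c)), c), 0))  →  g(g(pair(s(c), pair(c, c)), c), 0)   [R3 at ε]
3. g(g(pair(s(c), pair(c, c)), c), 0)  →  g(c, 0)   [R5 at 1]
4. g(c, 0)  →  0   [R3 at ε]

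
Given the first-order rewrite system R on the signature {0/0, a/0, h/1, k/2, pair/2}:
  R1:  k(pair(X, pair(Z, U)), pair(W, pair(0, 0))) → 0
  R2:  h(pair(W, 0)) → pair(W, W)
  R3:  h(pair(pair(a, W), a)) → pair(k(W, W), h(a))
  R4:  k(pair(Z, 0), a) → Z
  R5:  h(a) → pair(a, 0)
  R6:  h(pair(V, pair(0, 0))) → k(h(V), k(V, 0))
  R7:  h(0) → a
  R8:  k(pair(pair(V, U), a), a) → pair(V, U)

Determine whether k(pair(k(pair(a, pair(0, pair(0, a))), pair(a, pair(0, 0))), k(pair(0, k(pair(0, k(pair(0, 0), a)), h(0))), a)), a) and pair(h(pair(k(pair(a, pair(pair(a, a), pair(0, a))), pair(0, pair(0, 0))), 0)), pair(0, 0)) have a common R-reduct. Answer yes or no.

no — NF(t₁) = 0, NF(t₂) = pair(pair(0, 0), pair(0, 0))

Reduce t₁ = k(pair(k(pair(a, pair(0, pair(0, a))), pair(a, pair(0, 0))), k(pair(0, k(pair(0, k(pair(0, 0), a)), h(0))), a)), a):
1. k(pair(k(pair(a, pair(0, pair(0, a))), pair(a, pair(0, 0))), k(pair(0, k(pair(0, k(pair(0, 0), a)), h(0))), a)), a)  →  k(pair(0, k(pair(0, k(pair(0, k(pair(0, 0), a)), h(0))), a)), a)   [R1 at 1.1]
2. k(pair(0, k(pair(0, k(pair(0, k(pair(0, 0), a)), h(0))), a)), a)  →  k(pair(0, k(pair(0, k(pair(0, 0), h(0))), a)), a)   [R4 at 1.2.1.2.1.2]
3. k(pair(0, k(pair(0, k(pair(0, 0), h(0))), a)), a)  →  k(pair(0, k(pair(0, k(pair(0, 0), a)), a)), a)   [R7 at 1.2.1.2.2]
4. k(pair(0, k(pair(0, k(pair(0, 0), a)), a)), a)  →  k(pair(0, k(pair(0, 0), a)), a)   [R4 at 1.2.1.2]
5. k(pair(0, k(pair(0, 0), a)), a)  →  k(pair(0, 0), a)   [R4 at 1.2]
6. k(pair(0, 0), a)  →  0   [R4 at ε]

Reduce t₂ = pair(h(pair(k(pair(a, pair(pair(a, a), pair(0, a))), pair(0, pair(0, 0))), 0)), pair(0, 0)):
1. pair(h(pair(k(pair(a, pair(pair(a, a), pair(0, a))), pair(0, pair(0, 0))), 0)), pair(0, 0))  →  pair(pair(k(pair(a, pair(pair(a, a), pair(0, a))), pair(0, pair(0, 0))), k(pair(a, pair(pair(a, a), pair(0, a))), pair(0, pair(0, 0)))), pair(0, 0))   [R2 at 1]
2. pair(pair(k(pair(a, pair(pair(a, a), pair(0, a))), pair(0, pair(0, 0))), k(pair(a, pair(pair(a, a), pair(0, a))), pair(0, pair(0, 0)))), pair(0, 0))  →  pair(pair(0, k(pair(a, pair(pair(a, a), pair(0, a))), pair(0, pair(0, 0)))), pair(0, 0))   [R1 at 1.1]
3. pair(pair(0, k(pair(a, pair(pair(a, a), pair(0, a))), pair(0, pair(0, 0)))), pair(0, 0))  →  pair(pair(0, 0), pair(0, 0))   [R1 at 1.2]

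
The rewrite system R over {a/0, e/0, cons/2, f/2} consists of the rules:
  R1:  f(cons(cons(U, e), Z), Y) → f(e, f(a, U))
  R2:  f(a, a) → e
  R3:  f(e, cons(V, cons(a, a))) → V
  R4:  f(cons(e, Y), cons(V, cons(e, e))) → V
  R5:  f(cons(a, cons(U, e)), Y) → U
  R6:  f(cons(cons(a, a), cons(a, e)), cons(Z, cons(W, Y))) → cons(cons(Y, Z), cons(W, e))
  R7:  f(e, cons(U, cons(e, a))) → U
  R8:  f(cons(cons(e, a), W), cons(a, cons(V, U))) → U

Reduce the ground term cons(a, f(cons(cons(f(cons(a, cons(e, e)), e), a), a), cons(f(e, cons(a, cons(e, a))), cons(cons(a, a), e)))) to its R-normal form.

1. cons(a, f(cons(cons(f(cons(a, cons(e, e)), e), a), a), cons(f(e, cons(a, cons(e, a))), cons(cons(a, a), e))))  →  cons(a, f(cons(cons(e, a), a), cons(f(e, cons(a, cons(e, a))), cons(cons(a, a), e))))   [R5 at 2.1.1.1]
2. cons(a, f(cons(cons(e, a), a), cons(f(e, cons(a, cons(e, a))), cons(cons(a, a), e))))  →  cons(a, f(cons(cons(e, a), a), cons(a, cons(cons(a, a), e))))   [R7 at 2.2.1]
3. cons(a, f(cons(cons(e, a), a), cons(a, cons(cons(a, a), e))))  →  cons(a, e)   [R8 at 2]

cons(a, e)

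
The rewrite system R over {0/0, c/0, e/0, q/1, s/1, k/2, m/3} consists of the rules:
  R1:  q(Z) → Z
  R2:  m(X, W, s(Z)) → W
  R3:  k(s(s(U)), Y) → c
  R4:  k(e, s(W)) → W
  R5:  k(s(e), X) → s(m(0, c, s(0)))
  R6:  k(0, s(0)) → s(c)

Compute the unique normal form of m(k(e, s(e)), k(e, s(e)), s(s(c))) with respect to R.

1. m(k(e, s(e)), k(e, s(e)), s(s(c)))  →  k(e, s(e))   [R2 at ε]
2. k(e, s(e))  →  e   [R4 at ε]

e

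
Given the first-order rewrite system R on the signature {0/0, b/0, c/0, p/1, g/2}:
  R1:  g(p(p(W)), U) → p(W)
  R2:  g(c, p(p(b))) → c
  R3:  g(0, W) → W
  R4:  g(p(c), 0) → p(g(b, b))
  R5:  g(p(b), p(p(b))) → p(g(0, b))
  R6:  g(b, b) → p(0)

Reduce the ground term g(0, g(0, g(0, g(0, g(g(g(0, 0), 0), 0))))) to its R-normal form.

1. g(0, g(0, g(0, g(0, g(g(g(0, 0), 0), 0)))))  →  g(0, g(0, g(0, g(g(g(0, 0), 0), 0))))   [R3 at ε]
2. g(0, g(0, g(0, g(g(g(0, 0), 0), 0))))  →  g(0, g(0, g(g(g(0, 0), 0), 0)))   [R3 at ε]
3. g(0, g(0, g(g(g(0, 0), 0), 0)))  →  g(0, g(g(g(0, 0), 0), 0))   [R3 at ε]
4. g(0, g(g(g(0, 0), 0), 0))  →  g(g(g(0, 0), 0), 0)   [R3 at ε]
5. g(g(g(0, 0), 0), 0)  →  g(g(0, 0), 0)   [R3 at 1.1]
6. g(g(0, 0), 0)  →  g(0, 0)   [R3 at 1]
7. g(0, 0)  →  0   [R3 at ε]

0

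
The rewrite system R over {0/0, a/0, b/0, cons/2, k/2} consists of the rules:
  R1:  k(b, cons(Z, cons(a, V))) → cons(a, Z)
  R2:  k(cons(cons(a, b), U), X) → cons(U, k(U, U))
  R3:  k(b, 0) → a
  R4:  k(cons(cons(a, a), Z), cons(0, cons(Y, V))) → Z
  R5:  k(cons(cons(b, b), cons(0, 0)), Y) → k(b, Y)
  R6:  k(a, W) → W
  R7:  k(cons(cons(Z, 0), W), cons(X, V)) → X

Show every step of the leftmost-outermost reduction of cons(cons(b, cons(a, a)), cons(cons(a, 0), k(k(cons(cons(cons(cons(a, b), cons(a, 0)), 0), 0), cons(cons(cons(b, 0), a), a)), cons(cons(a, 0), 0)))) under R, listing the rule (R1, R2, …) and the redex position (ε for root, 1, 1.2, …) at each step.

1. cons(cons(b, cons(a, a)), cons(cons(a, 0), k(k(cons(cons(cons(cons(a, b), cons(a, 0)), 0), 0), cons(cons(cons(b, 0), a), a)), cons(cons(a, 0), 0))))  →  cons(cons(b, cons(a, a)), cons(cons(a, 0), k(cons(cons(b, 0), a), cons(cons(a, 0), 0))))   [R7 at 2.2.1]
2. cons(cons(b, cons(a, a)), cons(cons(a, 0), k(cons(cons(b, 0), a), cons(cons(a, 0), 0))))  →  cons(cons(b, cons(a, a)), cons(cons(a, 0), cons(a, 0)))   [R7 at 2.2]

cons(cons(b, cons(a, a)), cons(cons(a, 0), cons(a, 0)))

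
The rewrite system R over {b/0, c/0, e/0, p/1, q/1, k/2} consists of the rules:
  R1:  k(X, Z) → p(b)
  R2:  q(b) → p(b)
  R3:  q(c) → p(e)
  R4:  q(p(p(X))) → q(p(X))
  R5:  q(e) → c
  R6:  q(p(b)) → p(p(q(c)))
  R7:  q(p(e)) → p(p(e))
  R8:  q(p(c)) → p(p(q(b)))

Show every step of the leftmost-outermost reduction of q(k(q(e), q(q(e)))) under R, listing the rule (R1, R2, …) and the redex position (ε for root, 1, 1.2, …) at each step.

p(p(p(e)))

1. q(k(q(e), q(q(e))))  →  q(p(b))   [R1 at 1]
2. q(p(b))  →  p(p(q(c)))   [R6 at ε]
3. p(p(q(c)))  →  p(p(p(e)))   [R3 at 1.1]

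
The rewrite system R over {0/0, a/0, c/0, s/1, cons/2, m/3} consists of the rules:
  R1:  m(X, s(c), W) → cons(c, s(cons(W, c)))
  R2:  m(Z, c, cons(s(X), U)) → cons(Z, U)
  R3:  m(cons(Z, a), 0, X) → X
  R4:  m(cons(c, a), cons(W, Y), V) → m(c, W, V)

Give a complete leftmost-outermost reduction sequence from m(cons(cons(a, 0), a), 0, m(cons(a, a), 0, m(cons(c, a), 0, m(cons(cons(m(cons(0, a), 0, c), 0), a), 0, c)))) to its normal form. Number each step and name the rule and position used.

1. m(cons(cons(a, 0), a), 0, m(cons(a, a), 0, m(cons(c, a), 0, m(cons(cons(m(cons(0, a), 0, c), 0), a), 0, c))))  →  m(cons(a, a), 0, m(cons(c, a), 0, m(cons(cons(m(cons(0, a), 0, c), 0), a), 0, c)))   [R3 at ε]
2. m(cons(a, a), 0, m(cons(c, a), 0, m(cons(cons(m(cons(0, a), 0, c), 0), a), 0, c)))  →  m(cons(c, a), 0, m(cons(cons(m(cons(0, a), 0, c), 0), a), 0, c))   [R3 at ε]
3. m(cons(c, a), 0, m(cons(cons(m(cons(0, a), 0, c), 0), a), 0, c))  →  m(cons(cons(m(cons(0, a), 0, c), 0), a), 0, c)   [R3 at ε]
4. m(cons(cons(m(cons(0, a), 0, c), 0), a), 0, c)  →  c   [R3 at ε]

c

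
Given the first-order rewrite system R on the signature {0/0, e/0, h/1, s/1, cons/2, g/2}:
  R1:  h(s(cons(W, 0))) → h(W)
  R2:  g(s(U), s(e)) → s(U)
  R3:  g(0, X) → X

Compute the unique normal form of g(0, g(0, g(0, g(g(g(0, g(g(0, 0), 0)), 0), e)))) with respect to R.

e

1. g(0, g(0, g(0, g(g(g(0, g(g(0, 0), 0)), 0), e))))  →  g(0, g(0, g(g(g(0, g(g(0, 0), 0)), 0), e)))   [R3 at ε]
2. g(0, g(0, g(g(g(0, g(g(0, 0), 0)), 0), e)))  →  g(0, g(g(g(0, g(g(0, 0), 0)), 0), e))   [R3 at ε]
3. g(0, g(g(g(0, g(g(0, 0), 0)), 0), e))  →  g(g(g(0, g(g(0, 0), 0)), 0), e)   [R3 at ε]
4. g(g(g(0, g(g(0, 0), 0)), 0), e)  →  g(g(g(g(0, 0), 0), 0), e)   [R3 at 1.1]
5. g(g(g(g(0, 0), 0), 0), e)  →  g(g(g(0, 0), 0), e)   [R3 at 1.1.1]
6. g(g(g(0, 0), 0), e)  →  g(g(0, 0), e)   [R3 at 1.1]
7. g(g(0, 0), e)  →  g(0, e)   [R3 at 1]
8. g(0, e)  →  e   [R3 at ε]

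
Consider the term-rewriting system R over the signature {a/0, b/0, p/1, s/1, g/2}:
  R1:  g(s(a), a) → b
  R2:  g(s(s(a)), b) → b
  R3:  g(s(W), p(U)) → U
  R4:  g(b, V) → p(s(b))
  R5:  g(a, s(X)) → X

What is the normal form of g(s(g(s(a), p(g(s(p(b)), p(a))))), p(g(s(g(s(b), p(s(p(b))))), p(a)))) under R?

1. g(s(g(s(a), p(g(s(p(b)), p(a))))), p(g(s(g(s(b), p(s(p(b))))), p(a))))  →  g(s(g(s(b), p(s(p(b))))), p(a))   [R3 at ε]
2. g(s(g(s(b), p(s(p(b))))), p(a))  →  a   [R3 at ε]

a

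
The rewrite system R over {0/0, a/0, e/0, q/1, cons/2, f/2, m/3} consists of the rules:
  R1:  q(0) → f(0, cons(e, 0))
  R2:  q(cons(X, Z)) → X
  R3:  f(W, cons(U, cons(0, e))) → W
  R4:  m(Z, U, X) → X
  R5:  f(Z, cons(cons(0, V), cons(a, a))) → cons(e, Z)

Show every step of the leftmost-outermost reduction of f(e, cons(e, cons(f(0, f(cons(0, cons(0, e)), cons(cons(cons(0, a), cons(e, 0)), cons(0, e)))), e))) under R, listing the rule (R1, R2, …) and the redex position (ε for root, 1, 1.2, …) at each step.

1. f(e, cons(e, cons(f(0, f(cons(0, cons(0, e)), cons(cons(cons(0, a), cons(e, 0)), cons(0, e)))), e)))  →  f(e, cons(e, cons(f(0, cons(0, cons(0, e))), e)))   [R3 at 2.2.1.2]
2. f(e, cons(e, cons(f(0, cons(0, cons(0, e))), e)))  →  f(e, cons(e, cons(0, e)))   [R3 at 2.2.1]
3. f(e, cons(e, cons(0, e)))  →  e   [R3 at ε]

e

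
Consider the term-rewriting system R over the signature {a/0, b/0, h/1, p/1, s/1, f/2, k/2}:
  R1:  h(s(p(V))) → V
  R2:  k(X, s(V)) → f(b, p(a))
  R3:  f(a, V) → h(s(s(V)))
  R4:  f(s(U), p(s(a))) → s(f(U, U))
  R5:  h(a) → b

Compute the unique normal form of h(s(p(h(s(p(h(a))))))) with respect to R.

1. h(s(p(h(s(p(h(a)))))))  →  h(s(p(h(a))))   [R1 at ε]
2. h(s(p(h(a))))  →  h(a)   [R1 at ε]
3. h(a)  →  b   [R5 at ε]

b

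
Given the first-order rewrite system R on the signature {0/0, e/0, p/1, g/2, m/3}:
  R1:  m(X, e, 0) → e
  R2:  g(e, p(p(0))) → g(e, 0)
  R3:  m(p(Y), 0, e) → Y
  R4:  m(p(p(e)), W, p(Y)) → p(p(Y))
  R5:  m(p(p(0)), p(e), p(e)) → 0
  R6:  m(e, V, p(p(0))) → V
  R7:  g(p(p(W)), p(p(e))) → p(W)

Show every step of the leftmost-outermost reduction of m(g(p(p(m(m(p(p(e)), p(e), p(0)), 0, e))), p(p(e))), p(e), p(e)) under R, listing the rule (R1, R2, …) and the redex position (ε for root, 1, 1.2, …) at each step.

0

1. m(g(p(p(m(m(p(p(e)), p(e), p(0)), 0, e))), p(p(e))), p(e), p(e))  →  m(p(m(m(p(p(e)), p(e), p(0)), 0, e)), p(e), p(e))   [R7 at 1]
2. m(p(m(m(p(p(e)), p(e), p(0)), 0, e)), p(e), p(e))  →  m(p(m(p(p(0)), 0, e)), p(e), p(e))   [R4 at 1.1.1]
3. m(p(m(p(p(0)), 0, e)), p(e), p(e))  →  m(p(p(0)), p(e), p(e))   [R3 at 1.1]
4. m(p(p(0)), p(e), p(e))  →  0   [R5 at ε]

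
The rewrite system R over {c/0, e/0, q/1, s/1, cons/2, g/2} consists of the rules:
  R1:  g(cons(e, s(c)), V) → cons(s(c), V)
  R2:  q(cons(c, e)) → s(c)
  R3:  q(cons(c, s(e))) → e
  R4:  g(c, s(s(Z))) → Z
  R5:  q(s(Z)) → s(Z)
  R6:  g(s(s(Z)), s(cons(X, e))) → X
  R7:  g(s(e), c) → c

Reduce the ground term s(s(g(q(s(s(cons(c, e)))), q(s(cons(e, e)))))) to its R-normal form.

1. s(s(g(q(s(s(cons(c, e)))), q(s(cons(e, e))))))  →  s(s(g(s(s(cons(c, e))), q(s(cons(e, e))))))   [R5 at 1.1.1]
2. s(s(g(s(s(cons(c, e))), q(s(cons(e, e))))))  →  s(s(g(s(s(cons(c, e))), s(cons(e, e)))))   [R5 at 1.1.2]
3. s(s(g(s(s(cons(c, e))), s(cons(e, e)))))  →  s(s(e))   [R6 at 1.1]

s(s(e))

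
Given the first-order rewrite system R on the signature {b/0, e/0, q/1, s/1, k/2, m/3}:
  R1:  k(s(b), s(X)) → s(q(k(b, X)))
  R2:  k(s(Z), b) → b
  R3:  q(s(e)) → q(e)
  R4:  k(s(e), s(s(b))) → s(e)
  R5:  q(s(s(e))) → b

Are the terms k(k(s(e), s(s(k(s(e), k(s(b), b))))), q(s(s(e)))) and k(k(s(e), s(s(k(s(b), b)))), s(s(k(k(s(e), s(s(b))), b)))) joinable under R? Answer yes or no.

Reduce t₁ = k(k(s(e), s(s(k(s(e), k(s(b), b))))), q(s(s(e)))):
1. k(k(s(e), s(s(k(s(e), k(s(b), b))))), q(s(s(e))))  →  k(k(s(e), s(s(k(s(e), b)))), q(s(s(e))))   [R2 at 1.2.1.1.2]
2. k(k(s(e), s(s(k(s(e), b)))), q(s(s(e))))  →  k(k(s(e), s(s(b))), q(s(s(e))))   [R2 at 1.2.1.1]
3. k(k(s(e), s(s(b))), q(s(s(e))))  →  k(s(e), q(s(s(e))))   [R4 at 1]
4. k(s(e), q(s(s(e))))  →  k(s(e), b)   [R5 at 2]
5. k(s(e), b)  →  b   [R2 at ε]

Reduce t₂ = k(k(s(e), s(s(k(s(b), b)))), s(s(k(k(s(e), s(s(b))), b)))):
1. k(k(s(e), s(s(k(s(b), b)))), s(s(k(k(s(e), s(s(b))), b))))  →  k(k(s(e), s(s(b))), s(s(k(k(s(e), s(s(b))), b))))   [R2 at 1.2.1.1]
2. k(k(s(e), s(s(b))), s(s(k(k(s(e), s(s(b))), b))))  →  k(s(e), s(s(k(k(s(e), s(s(b))), b))))   [R4 at 1]
3. k(s(e), s(s(k(k(s(e), s(s(b))), b))))  →  k(s(e), s(s(k(s(e), b))))   [R4 at 2.1.1.1]
4. k(s(e), s(s(k(s(e), b))))  →  k(s(e), s(s(b)))   [R2 at 2.1.1]
5. k(s(e), s(s(b)))  →  s(e)   [R4 at ε]

no — NF(t₁) = b, NF(t₂) = s(e)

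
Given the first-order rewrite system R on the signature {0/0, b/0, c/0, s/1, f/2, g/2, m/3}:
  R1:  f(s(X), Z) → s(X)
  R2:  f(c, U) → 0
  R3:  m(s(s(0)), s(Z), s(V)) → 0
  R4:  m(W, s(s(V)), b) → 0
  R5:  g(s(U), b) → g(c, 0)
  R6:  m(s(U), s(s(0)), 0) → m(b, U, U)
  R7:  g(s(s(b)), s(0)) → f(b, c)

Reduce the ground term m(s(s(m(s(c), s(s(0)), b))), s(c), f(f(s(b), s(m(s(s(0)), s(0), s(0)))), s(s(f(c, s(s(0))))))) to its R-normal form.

0

1. m(s(s(m(s(c), s(s(0)), b))), s(c), f(f(s(b), s(m(s(s(0)), s(0), s(0)))), s(s(f(c, s(s(0)))))))  →  m(s(s(0)), s(c), f(f(s(b), s(m(s(s(0)), s(0), s(0)))), s(s(f(c, s(s(0)))))))   [R4 at 1.1.1]
2. m(s(s(0)), s(c), f(f(s(b), s(m(s(s(0)), s(0), s(0)))), s(s(f(c, s(s(0)))))))  →  m(s(s(0)), s(c), f(s(b), s(s(f(c, s(s(0)))))))   [R1 at 3.1]
3. m(s(s(0)), s(c), f(s(b), s(s(f(c, s(s(0)))))))  →  m(s(s(0)), s(c), s(b))   [R1 at 3]
4. m(s(s(0)), s(c), s(b))  →  0   [R3 at ε]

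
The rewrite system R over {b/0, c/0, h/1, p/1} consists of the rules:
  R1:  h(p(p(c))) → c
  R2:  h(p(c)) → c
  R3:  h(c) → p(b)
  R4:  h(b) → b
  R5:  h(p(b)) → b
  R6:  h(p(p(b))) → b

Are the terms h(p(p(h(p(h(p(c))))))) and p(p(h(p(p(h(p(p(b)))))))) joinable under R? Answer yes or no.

Reduce t₁ = h(p(p(h(p(h(p(c))))))):
1. h(p(p(h(p(h(p(c)))))))  →  h(p(p(h(p(c)))))   [R2 at 1.1.1.1.1]
2. h(p(p(h(p(c)))))  →  h(p(p(c)))   [R2 at 1.1.1]
3. h(p(p(c)))  →  c   [R1 at ε]

Reduce t₂ = p(p(h(p(p(h(p(p(b)))))))):
1. p(p(h(p(p(h(p(p(b))))))))  →  p(p(h(p(p(b)))))   [R6 at 1.1.1.1.1]
2. p(p(h(p(p(b)))))  →  p(p(b))   [R6 at 1.1]

no — NF(t₁) = c, NF(t₂) = p(p(b))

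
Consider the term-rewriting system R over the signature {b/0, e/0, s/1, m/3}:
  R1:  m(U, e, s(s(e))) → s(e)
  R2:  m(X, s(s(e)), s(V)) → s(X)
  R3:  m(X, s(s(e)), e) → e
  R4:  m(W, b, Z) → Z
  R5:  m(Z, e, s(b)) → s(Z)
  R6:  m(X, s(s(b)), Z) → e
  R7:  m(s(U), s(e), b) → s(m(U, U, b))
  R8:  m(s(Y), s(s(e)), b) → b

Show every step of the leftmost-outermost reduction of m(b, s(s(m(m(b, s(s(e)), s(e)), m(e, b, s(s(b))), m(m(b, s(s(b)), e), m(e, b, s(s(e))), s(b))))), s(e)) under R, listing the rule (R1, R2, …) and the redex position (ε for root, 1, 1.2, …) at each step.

1. m(b, s(s(m(m(b, s(s(e)), s(e)), m(e, b, s(s(b))), m(m(b, s(s(b)), e), m(e, b, s(s(e))), s(b))))), s(e))  →  m(b, s(s(m(s(b), m(e, b, s(s(b))), m(m(b, s(s(b)), e), m(e, b, s(s(e))), s(b))))), s(e))   [R2 at 2.1.1.1]
2. m(b, s(s(m(s(b), m(e, b, s(s(b))), m(m(b, s(s(b)), e), m(e, b, s(s(e))), s(b))))), s(e))  →  m(b, s(s(m(s(b), s(s(b)), m(m(b, s(s(b)), e), m(e, b, s(s(e))), s(b))))), s(e))   [R4 at 2.1.1.2]
3. m(b, s(s(m(s(b), s(s(b)), m(m(b, s(s(b)), e), m(e, b, s(s(e))), s(b))))), s(e))  →  m(b, s(s(e)), s(e))   [R6 at 2.1.1]
4. m(b, s(s(e)), s(e))  →  s(b)   [R2 at ε]

s(b)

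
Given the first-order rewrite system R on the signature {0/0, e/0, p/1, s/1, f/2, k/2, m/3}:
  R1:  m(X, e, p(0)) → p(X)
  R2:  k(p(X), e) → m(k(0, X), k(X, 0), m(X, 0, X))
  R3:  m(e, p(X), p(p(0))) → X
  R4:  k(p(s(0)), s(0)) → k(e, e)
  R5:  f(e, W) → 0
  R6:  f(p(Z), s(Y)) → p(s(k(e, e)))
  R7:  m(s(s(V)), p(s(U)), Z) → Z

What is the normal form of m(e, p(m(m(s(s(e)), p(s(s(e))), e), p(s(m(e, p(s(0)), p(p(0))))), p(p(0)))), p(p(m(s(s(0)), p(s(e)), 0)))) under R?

s(s(0))

1. m(e, p(m(m(s(s(e)), p(s(s(e))), e), p(s(m(e, p(s(0)), p(p(0))))), p(p(0)))), p(p(m(s(s(0)), p(s(e)), 0))))  →  m(e, p(m(e, p(s(m(e, p(s(0)), p(p(0))))), p(p(0)))), p(p(m(s(s(0)), p(s(e)), 0))))   [R7 at 2.1.1]
2. m(e, p(m(e, p(s(m(e, p(s(0)), p(p(0))))), p(p(0)))), p(p(m(s(s(0)), p(s(e)), 0))))  →  m(e, p(s(m(e, p(s(0)), p(p(0))))), p(p(m(s(s(0)), p(s(e)), 0))))   [R3 at 2.1]
3. m(e, p(s(m(e, p(s(0)), p(p(0))))), p(p(m(s(s(0)), p(s(e)), 0))))  →  m(e, p(s(s(0))), p(p(m(s(s(0)), p(s(e)), 0))))   [R3 at 2.1.1]
4. m(e, p(s(s(0))), p(p(m(s(s(0)), p(s(e)), 0))))  →  m(e, p(s(s(0))), p(p(0)))   [R7 at 3.1.1]
5. m(e, p(s(s(0))), p(p(0)))  →  s(s(0))   [R3 at ε]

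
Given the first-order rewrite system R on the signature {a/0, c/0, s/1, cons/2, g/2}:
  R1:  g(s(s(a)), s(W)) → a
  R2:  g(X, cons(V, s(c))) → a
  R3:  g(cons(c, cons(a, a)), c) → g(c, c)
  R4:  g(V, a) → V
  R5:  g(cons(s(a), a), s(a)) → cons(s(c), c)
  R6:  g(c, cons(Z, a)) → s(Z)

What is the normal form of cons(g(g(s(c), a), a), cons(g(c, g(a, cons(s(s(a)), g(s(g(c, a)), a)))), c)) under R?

1. cons(g(g(s(c), a), a), cons(g(c, g(a, cons(s(s(a)), g(s(g(c, a)), a)))), c))  →  cons(g(s(c), a), cons(g(c, g(a, cons(s(s(a)), g(s(g(c, a)), a)))), c))   [R4 at 1]
2. cons(g(s(c), a), cons(g(c, g(a, cons(s(s(a)), g(s(g(c, a)), a)))), c))  →  cons(s(c), cons(g(c, g(a, cons(s(s(a)), g(s(g(c, a)), a)))), c))   [R4 at 1]
3. cons(s(c), cons(g(c, g(a, cons(s(s(a)), g(s(g(c, a)), a)))), c))  →  cons(s(c), cons(g(c, g(a, cons(s(s(a)), s(g(c, a))))), c))   [R4 at 2.1.2.2.2]
4. cons(s(c), cons(g(c, g(a, cons(s(s(a)), s(g(c, a))))), c))  →  cons(s(c), cons(g(c, g(a, cons(s(s(a)), s(c)))), c))   [R4 at 2.1.2.2.2.1]
5. cons(s(c), cons(g(c, g(a, cons(s(s(a)), s(c)))), c))  →  cons(s(c), cons(g(c, a), c))   [R2 at 2.1.2]
6. cons(s(c), cons(g(c, a), c))  →  cons(s(c), cons(c, c))   [R4 at 2.1]

cons(s(c), cons(c, c))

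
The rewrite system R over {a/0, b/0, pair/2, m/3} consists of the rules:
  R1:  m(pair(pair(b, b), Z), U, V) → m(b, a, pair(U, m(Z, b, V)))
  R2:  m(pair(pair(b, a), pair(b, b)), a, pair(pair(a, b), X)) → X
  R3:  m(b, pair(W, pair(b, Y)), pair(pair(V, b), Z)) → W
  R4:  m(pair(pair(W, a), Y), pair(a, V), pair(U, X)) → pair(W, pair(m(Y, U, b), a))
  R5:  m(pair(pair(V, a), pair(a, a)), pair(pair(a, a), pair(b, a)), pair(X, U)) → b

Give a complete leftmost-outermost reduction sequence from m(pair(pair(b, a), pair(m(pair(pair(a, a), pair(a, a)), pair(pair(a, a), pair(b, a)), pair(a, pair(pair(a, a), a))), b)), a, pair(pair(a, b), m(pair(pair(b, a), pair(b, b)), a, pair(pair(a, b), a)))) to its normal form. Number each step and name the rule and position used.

a

1. m(pair(pair(b, a), pair(m(pair(pair(a, a), pair(a, a)), pair(pair(a, a), pair(b, a)), pair(a, pair(pair(a, a), a))), b)), a, pair(pair(a, b), m(pair(pair(b, a), pair(b, b)), a, pair(pair(a, b), a))))  →  m(pair(pair(b, a), pair(b, b)), a, pair(pair(a, b), m(pair(pair(b, a), pair(b, b)), a, pair(pair(a, b), a))))   [R5 at 1.2.1]
2. m(pair(pair(b, a), pair(b, b)), a, pair(pair(a, b), m(pair(pair(b, a), pair(b, b)), a, pair(pair(a, b), a))))  →  m(pair(pair(b, a), pair(b, b)), a, pair(pair(a, b), a))   [R2 at ε]
3. m(pair(pair(b, a), pair(b, b)), a, pair(pair(a, b), a))  →  a   [R2 at ε]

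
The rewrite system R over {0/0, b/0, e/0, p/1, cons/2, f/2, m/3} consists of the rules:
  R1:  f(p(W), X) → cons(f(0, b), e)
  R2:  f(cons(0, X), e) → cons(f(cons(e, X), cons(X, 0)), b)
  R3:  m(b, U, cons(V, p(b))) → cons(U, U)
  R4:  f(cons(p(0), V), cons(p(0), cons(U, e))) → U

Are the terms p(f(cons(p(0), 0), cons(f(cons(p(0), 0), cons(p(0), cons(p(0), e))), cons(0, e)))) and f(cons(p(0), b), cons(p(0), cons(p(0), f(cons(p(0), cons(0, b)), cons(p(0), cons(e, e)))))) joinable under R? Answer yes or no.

Reduce t₁ = p(f(cons(p(0), 0), cons(f(cons(p(0), 0), cons(p(0), cons(p(0), e))), cons(0, e)))):
1. p(f(cons(p(0), 0), cons(f(cons(p(0), 0), cons(p(0), cons(p(0), e))), cons(0, e))))  →  p(f(cons(p(0), 0), cons(p(0), cons(0, e))))   [R4 at 1.2.1]
2. p(f(cons(p(0), 0), cons(p(0), cons(0, e))))  →  p(0)   [R4 at 1]

Reduce t₂ = f(cons(p(0), b), cons(p(0), cons(p(0), f(cons(p(0), cons(0, b)), cons(p(0), cons(e, e)))))):
1. f(cons(p(0), b), cons(p(0), cons(p(0), f(cons(p(0), cons(0, b)), cons(p(0), cons(e, e))))))  →  f(cons(p(0), b), cons(p(0), cons(p(0), e)))   [R4 at 2.2.2]
2. f(cons(p(0), b), cons(p(0), cons(p(0), e)))  →  p(0)   [R4 at ε]

yes — NF(t₁) = p(0), NF(t₂) = p(0)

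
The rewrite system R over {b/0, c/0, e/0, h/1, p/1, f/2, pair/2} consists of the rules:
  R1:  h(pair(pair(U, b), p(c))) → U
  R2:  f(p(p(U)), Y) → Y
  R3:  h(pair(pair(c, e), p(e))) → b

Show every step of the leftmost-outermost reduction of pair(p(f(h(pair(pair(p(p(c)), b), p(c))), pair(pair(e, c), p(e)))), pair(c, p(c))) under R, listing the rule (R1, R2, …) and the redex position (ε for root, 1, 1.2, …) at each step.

pair(p(pair(pair(e, c), p(e))), pair(c, p(c)))

1. pair(p(f(h(pair(pair(p(p(c)), b), p(c))), pair(pair(e, c), p(e)))), pair(c, p(c)))  →  pair(p(f(p(p(c)), pair(pair(e, c), p(e)))), pair(c, p(c)))   [R1 at 1.1.1]
2. pair(p(f(p(p(c)), pair(pair(e, c), p(e)))), pair(c, p(c)))  →  pair(p(pair(pair(e, c), p(e))), pair(c, p(c)))   [R2 at 1.1]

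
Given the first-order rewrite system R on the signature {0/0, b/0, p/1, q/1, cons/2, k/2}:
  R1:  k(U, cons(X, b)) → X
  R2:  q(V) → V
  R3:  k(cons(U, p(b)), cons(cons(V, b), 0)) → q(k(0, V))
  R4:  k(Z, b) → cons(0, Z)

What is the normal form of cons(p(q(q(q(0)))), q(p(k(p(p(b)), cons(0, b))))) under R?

1. cons(p(q(q(q(0)))), q(p(k(p(p(b)), cons(0, b)))))  →  cons(p(q(q(0))), q(p(k(p(p(b)), cons(0, b)))))   [R2 at 1.1]
2. cons(p(q(q(0))), q(p(k(p(p(b)), cons(0, b)))))  →  cons(p(q(0)), q(p(k(p(p(b)), cons(0, b)))))   [R2 at 1.1]
3. cons(p(q(0)), q(p(k(p(p(b)), cons(0, b)))))  →  cons(p(0), q(p(k(p(p(b)), cons(0, b)))))   [R2 at 1.1]
4. cons(p(0), q(p(k(p(p(b)), cons(0, b)))))  →  cons(p(0), p(k(p(p(b)), cons(0, b))))   [R2 at 2]
5. cons(p(0), p(k(p(p(b)), cons(0, b))))  →  cons(p(0), p(0))   [R1 at 2.1]

cons(p(0), p(0))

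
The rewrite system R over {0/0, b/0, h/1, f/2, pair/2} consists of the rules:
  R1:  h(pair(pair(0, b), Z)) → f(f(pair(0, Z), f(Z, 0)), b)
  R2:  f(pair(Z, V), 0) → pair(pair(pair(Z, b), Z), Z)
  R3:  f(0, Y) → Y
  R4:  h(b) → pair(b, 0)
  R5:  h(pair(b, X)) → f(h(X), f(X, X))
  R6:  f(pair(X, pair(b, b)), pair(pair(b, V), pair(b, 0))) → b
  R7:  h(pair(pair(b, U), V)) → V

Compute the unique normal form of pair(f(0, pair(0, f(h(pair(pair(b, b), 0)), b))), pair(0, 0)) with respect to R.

pair(pair(0, b), pair(0, 0))

1. pair(f(0, pair(0, f(h(pair(pair(b, b), 0)), b))), pair(0, 0))  →  pair(pair(0, f(h(pair(pair(b, b), 0)), b)), pair(0, 0))   [R3 at 1]
2. pair(pair(0, f(h(pair(pair(b, b), 0)), b)), pair(0, 0))  →  pair(pair(0, f(0, b)), pair(0, 0))   [R7 at 1.2.1]
3. pair(pair(0, f(0, b)), pair(0, 0))  →  pair(pair(0, b), pair(0, 0))   [R3 at 1.2]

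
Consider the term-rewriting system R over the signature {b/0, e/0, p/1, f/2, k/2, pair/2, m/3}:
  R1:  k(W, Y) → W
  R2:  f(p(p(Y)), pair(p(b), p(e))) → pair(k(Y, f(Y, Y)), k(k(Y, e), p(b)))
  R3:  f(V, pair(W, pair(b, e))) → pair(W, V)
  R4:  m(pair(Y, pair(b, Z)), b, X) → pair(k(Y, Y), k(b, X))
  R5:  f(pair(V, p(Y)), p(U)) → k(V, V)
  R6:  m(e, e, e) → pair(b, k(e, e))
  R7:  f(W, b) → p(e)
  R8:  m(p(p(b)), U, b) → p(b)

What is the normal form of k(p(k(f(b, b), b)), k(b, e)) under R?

1. k(p(k(f(b, b), b)), k(b, e))  →  p(k(f(b, b), b))   [R1 at ε]
2. p(k(f(b, b), b))  →  p(f(b, b))   [R1 at 1]
3. p(f(b, b))  →  p(p(e))   [R7 at 1]

p(p(e))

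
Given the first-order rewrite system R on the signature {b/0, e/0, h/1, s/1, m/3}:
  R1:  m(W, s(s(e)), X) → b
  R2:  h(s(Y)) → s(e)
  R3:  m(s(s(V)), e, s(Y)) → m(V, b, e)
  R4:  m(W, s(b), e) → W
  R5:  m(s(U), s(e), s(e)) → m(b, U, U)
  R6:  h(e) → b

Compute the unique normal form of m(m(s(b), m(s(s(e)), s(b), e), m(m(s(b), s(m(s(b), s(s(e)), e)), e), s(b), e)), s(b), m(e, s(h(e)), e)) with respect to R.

b

1. m(m(s(b), m(s(s(e)), s(b), e), m(m(s(b), s(m(s(b), s(s(e)), e)), e), s(b), e)), s(b), m(e, s(h(e)), e))  →  m(m(s(b), s(s(e)), m(m(s(b), s(m(s(b), s(s(e)), e)), e), s(b), e)), s(b), m(e, s(h(e)), e))   [R4 at 1.2]
2. m(m(s(b), s(s(e)), m(m(s(b), s(m(s(b), s(s(e)), e)), e), s(b), e)), s(b), m(e, s(h(e)), e))  →  m(b, s(b), m(e, s(h(e)), e))   [R1 at 1]
3. m(b, s(b), m(e, s(h(e)), e))  →  m(b, s(b), m(e, s(b), e))   [R6 at 3.2.1]
4. m(b, s(b), m(e, s(b), e))  →  m(b, s(b), e)   [R4 at 3]
5. m(b, s(b), e)  →  b   [R4 at ε]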